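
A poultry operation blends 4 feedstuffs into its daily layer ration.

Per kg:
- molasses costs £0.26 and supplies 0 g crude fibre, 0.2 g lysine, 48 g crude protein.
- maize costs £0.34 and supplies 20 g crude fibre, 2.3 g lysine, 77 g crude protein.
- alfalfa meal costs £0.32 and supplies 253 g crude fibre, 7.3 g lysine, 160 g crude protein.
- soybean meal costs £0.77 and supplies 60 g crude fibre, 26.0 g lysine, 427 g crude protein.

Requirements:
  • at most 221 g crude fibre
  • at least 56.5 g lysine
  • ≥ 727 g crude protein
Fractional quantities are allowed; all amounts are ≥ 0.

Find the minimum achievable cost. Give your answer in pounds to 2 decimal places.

£1.67

Let x1 = kg of molasses, x2 = kg of maize, x3 = kg of alfalfa meal, x4 = kg of soybean meal.
Minimize 0.26x1 + 0.34x2 + 0.32x3 + 0.77x4 with:
  20x2 + 253x3 + 60x4 ≤ 221   (crude fibre)
  0.2x1 + 2.3x2 + 7.3x3 + 26x4 ≥ 56.5   (lysine)
  48x1 + 77x2 + 160x3 + 427x4 ≥ 727   (crude protein)
  x1, x2, x3, x4 ≥ 0.
The cheapest feasible vertex uses only soybean meal; molasses, maize, alfalfa meal are not used. There the lysine constraint is tight.
That vertex is x4 = 2.173.
Objective = 0.77·2.173 = 1.6732.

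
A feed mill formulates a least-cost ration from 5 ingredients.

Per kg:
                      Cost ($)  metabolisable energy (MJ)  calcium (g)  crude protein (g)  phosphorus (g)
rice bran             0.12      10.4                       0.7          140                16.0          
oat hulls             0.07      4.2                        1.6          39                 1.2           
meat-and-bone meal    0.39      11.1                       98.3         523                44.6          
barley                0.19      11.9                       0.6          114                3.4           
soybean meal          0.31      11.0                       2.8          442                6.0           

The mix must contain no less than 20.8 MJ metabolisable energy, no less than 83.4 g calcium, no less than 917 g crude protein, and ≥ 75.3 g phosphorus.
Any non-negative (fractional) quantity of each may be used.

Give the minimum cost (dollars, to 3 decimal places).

$0.684

Treat it as an LP. Let x1 = kg of rice bran, x2 = kg of oat hulls, x3 = kg of meat-and-bone meal, x4 = kg of barley, x5 = kg of soybean meal.
min 0.12x1 + 0.07x2 + 0.39x3 + 0.19x4 + 0.31x5 s.t.:
  10.4x1 + 4.2x2 + 11.1x3 + 11.9x4 + 11x5 ≥ 20.8   (metabolisable energy)
  0.7x1 + 1.6x2 + 98.3x3 + 0.6x4 + 2.8x5 ≥ 83.4   (calcium)
  140x1 + 39x2 + 523x3 + 114x4 + 442x5 ≥ 917   (crude protein)
  16x1 + 1.2x2 + 44.6x3 + 3.4x4 + 6x5 ≥ 75.3   (phosphorus)
  x1, x2, x3, x4, x5 ≥ 0.
The minimum-cost mix takes nothing from oat hulls, barley — only rice bran, meat-and-bone meal, soybean meal. Binding constraints: metabolisable energy, crude protein, phosphorus.
That vertex is x1 = 0.1558, x3 = 1.617, x5 = 0.1114.
Objective = 0.12·0.1558 + 0.39·1.617 + 0.31·0.1114 = 0.68386.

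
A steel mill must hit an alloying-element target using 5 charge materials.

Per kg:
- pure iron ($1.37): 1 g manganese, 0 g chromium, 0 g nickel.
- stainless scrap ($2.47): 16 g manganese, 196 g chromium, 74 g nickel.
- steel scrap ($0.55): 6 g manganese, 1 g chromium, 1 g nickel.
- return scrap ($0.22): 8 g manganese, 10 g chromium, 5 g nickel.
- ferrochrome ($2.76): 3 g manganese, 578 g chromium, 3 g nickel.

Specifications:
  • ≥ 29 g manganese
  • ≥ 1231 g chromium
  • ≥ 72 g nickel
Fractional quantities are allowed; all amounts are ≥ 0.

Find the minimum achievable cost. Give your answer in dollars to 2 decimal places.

$7.35

Let x1 = kg of pure iron, x2 = kg of stainless scrap, x3 = kg of steel scrap, x4 = kg of return scrap, x5 = kg of ferrochrome.
Minimize 1.37x1 + 2.47x2 + 0.55x3 + 0.22x4 + 2.76x5 s.t.:
  1x1 + 16x2 + 6x3 + 8x4 + 3x5 ≥ 29   (manganese)
  196x2 + 1x3 + 10x4 + 578x5 ≥ 1231   (chromium)
  74x2 + 1x3 + 5x4 + 3x5 ≥ 72   (nickel)
  x1, x2, x3, x4, x5 ≥ 0.
At the optimum only stainless scrap, return scrap, ferrochrome are positive (pure iron, steel scrap = 0). There the manganese, chromium, nickel constraints are tight.
Solving gives x2 = 0.8096, x4 = 1.319, x5 = 1.832.
Hence cost = 2.47·0.8096 + 0.22·1.319 + 2.76·1.832 = $7.3462.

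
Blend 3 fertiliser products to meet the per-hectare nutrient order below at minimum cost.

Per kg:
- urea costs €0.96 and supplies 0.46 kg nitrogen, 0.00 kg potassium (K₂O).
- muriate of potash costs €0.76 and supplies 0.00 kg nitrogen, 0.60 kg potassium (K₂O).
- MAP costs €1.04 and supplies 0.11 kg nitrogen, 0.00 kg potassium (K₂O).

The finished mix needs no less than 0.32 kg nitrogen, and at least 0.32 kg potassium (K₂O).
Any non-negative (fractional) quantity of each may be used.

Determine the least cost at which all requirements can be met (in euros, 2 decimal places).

€1.07

Set it up as a linear program. Let x1 = kg of urea, x2 = kg of muriate of potash, x3 = kg of MAP.
Minimise 0.96x1 + 0.76x2 + 1.04x3 with:
  0.46x1 + 0.11x3 ≥ 0.32   (nitrogen)
  0.6x2 ≥ 0.32   (potassium (K₂O))
  x1, x2, x3 ≥ 0.
The cheapest feasible vertex uses only urea, muriate of potash; MAP is not used. Binding constraints: nitrogen and potassium (K₂O).
Solving gives x1 = 0.6957, x2 = 0.5333.
Objective = 0.96·0.6957 + 0.76·0.5333 = 1.0732.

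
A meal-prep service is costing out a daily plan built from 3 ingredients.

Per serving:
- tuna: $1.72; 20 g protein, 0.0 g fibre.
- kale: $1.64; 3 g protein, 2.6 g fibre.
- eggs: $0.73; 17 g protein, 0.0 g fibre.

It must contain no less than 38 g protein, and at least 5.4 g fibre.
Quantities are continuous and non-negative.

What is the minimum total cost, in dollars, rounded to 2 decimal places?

$4.77

Treat it as an LP. Let x1 = servings of tuna, x2 = servings of kale, x3 = servings of eggs.
Minimize 1.72x1 + 1.64x2 + 0.73x3 s.t.:
  20x1 + 3x2 + 17x3 ≥ 38   (protein)
  2.6x2 ≥ 5.4   (fibre)
  x1, x2, x3 ≥ 0.
The cheapest feasible vertex uses only kale, eggs; tuna is not used. Binding constraints: protein and fibre.
That vertex is x2 = 2.077, x3 = 1.869.
Total cost: 1.64·2.077 + 0.73·1.869 = 4.7707.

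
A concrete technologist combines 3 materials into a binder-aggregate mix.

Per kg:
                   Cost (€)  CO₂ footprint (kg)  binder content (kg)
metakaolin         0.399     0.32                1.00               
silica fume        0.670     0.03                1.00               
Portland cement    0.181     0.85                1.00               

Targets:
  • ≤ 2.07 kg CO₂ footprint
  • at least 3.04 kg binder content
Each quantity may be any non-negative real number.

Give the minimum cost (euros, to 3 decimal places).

€0.762

Let x1 = kg of metakaolin, x2 = kg of silica fume, x3 = kg of Portland cement.
Minimise 0.399x1 + 0.67x2 + 0.181x3 subject to:
  0.32x1 + 0.03x2 + 0.85x3 ≤ 2.07   (CO₂ footprint)
  1x1 + 1x2 + 1x3 ≥ 3.04   (binder content)
  x1, x2, x3 ≥ 0.
The cheapest feasible vertex uses only metakaolin, Portland cement; silica fume is not used. There the CO₂ footprint and binder content constraints are tight.
So metakaolin = 0.9698 kg, Portland cement = 2.07 kg.
Total cost: 0.399·0.9698 + 0.181·2.07 = 0.76162.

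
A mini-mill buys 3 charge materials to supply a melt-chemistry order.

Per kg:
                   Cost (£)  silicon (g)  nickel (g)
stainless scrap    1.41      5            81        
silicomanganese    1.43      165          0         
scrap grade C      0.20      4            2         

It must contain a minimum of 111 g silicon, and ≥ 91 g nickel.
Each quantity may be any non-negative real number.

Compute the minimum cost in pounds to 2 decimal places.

Treat it as an LP. Let x1 = kg of stainless scrap, x2 = kg of silicomanganese, x3 = kg of scrap grade C.
Minimize 1.41x1 + 1.43x2 + 0.2x3 with:
  5x1 + 165x2 + 4x3 ≥ 111   (silicon)
  81x1 + 2x3 ≥ 91   (nickel)
  x1, x2, x3 ≥ 0.
The cheapest feasible vertex uses only stainless scrap, silicomanganese; scrap grade C is not used. The silicon and nickel requirements are met with equality.
Optimal quantities: stainless scrap = 1.123 kg, silicomanganese = 0.6387 kg.
Cost = 1.41·1.123 + 1.43·0.6387 = 2.4968.

£2.50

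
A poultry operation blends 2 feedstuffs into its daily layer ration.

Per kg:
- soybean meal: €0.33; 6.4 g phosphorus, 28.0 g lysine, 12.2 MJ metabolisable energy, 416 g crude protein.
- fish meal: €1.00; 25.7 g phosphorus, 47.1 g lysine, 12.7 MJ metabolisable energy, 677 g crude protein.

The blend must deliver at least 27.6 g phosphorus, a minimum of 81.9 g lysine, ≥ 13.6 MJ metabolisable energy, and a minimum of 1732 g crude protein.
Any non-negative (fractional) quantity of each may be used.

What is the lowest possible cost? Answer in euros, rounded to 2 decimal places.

€1.40

Treat it as an LP. Let x1 = kg of soybean meal, x2 = kg of fish meal.
Minimize 0.33x1 + 1x2 subject to:
  6.4x1 + 25.7x2 ≥ 27.6   (phosphorus)
  28x1 + 47.1x2 ≥ 81.9   (lysine)
  12.2x1 + 12.7x2 ≥ 13.6   (metabolisable energy)
  416x1 + 677x2 ≥ 1732   (crude protein)
  x1, x2 ≥ 0.
Both inputs are positive at the optimum. Binding constraints: phosphorus and crude protein.
Solving gives x1 = 4.062, x2 = 0.06241.
Cost = 0.33·4.062 + 1·0.06241 = 1.4029.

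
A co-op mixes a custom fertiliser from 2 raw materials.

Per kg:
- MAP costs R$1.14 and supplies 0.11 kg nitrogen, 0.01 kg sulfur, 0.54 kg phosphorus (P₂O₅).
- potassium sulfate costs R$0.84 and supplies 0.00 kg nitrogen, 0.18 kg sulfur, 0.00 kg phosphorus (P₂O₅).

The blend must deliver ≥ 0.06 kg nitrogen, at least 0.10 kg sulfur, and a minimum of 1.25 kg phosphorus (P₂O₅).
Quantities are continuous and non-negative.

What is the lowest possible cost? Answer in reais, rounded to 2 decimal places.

This is a linear program. Let x1 = kg of MAP, x2 = kg of potassium sulfate.
Minimise 1.14x1 + 0.84x2 subject to:
  0.11x1 ≥ 0.06   (nitrogen)
  0.01x1 + 0.18x2 ≥ 0.1   (sulfur)
  0.54x1 ≥ 1.25   (phosphorus (P₂O₅))
  x1, x2 ≥ 0.
Both inputs are positive at the optimum. Binding constraints: sulfur and phosphorus (P₂O₅).
Optimal quantities: MAP = 2.315 kg, potassium sulfate = 0.427 kg.
Hence cost = 1.14·2.315 + 0.84·0.427 = R$2.9978.

R$3.00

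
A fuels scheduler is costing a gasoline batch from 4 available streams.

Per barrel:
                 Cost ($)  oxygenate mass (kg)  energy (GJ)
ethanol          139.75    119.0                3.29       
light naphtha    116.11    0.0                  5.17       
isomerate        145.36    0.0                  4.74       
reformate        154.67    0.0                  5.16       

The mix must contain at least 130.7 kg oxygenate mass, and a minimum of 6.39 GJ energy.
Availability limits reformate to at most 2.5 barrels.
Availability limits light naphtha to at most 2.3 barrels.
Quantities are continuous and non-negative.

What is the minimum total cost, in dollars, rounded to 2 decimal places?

$215.85

Let x1 = barrels of ethanol, x2 = barrels of light naphtha, x3 = barrels of isomerate, x4 = barrels of reformate.
Minimize 139.75x1 + 116.11x2 + 145.36x3 + 154.67x4 s.t.:
  119x1 ≥ 130.7   (oxygenate mass)
  3.29x1 + 5.17x2 + 4.74x3 + 5.16x4 ≥ 6.39   (energy)
  x4 ≤ 2.5
  x2 ≤ 2.3
  x1, x2, x3, x4 ≥ 0.
The optimal basis is {ethanol, light naphtha}; isomerate, reformate drop out. Binding constraints: oxygenate mass and energy.
That vertex is x1 = 1.09832, x2 = 0.537046.
Hence cost = 139.75·1.09832 + 116.11·0.537046 = $215.8466.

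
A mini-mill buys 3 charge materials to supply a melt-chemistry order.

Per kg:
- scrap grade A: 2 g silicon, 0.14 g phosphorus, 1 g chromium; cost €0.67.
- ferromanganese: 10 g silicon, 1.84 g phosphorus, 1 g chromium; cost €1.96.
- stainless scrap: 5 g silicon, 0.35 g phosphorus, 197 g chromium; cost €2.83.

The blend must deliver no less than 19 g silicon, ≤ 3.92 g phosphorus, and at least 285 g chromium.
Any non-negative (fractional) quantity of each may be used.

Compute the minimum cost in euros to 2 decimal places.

Let x1 = kg of scrap grade A, x2 = kg of ferromanganese, x3 = kg of stainless scrap.
min 0.67x1 + 1.96x2 + 2.83x3 s.t.:
  2x1 + 10x2 + 5x3 ≥ 19   (silicon)
  0.14x1 + 1.84x2 + 0.35x3 ≤ 3.92   (phosphorus)
  1x1 + 1x2 + 197x3 ≥ 285   (chromium)
  x1, x2, x3 ≥ 0.
The cheapest feasible vertex uses only ferromanganese, stainless scrap; scrap grade A is not used. The silicon and chromium requirements are met with equality.
So ferromanganese = 1.18 kg, stainless scrap = 1.441 kg.
Cost = 1.96·1.18 + 2.83·1.441 = 6.3908.

€6.39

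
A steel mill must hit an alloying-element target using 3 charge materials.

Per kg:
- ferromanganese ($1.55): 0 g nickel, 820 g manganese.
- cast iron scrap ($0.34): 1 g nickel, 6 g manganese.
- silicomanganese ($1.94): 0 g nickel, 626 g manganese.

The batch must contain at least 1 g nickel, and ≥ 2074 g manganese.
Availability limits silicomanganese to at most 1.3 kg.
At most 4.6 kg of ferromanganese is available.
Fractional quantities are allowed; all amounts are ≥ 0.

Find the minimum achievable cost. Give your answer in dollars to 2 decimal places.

$4.25

Let x1 = kg of ferromanganese, x2 = kg of cast iron scrap, x3 = kg of silicomanganese.
Minimize 1.55x1 + 0.34x2 + 1.94x3 subject to:
  1x2 ≥ 1   (nickel)
  820x1 + 6x2 + 626x3 ≥ 2074   (manganese)
  x3 ≤ 1.3
  x1 ≤ 4.6
  x1, x2, x3 ≥ 0.
The minimum-cost mix takes nothing from silicomanganese — only ferromanganese, cast iron scrap. There the nickel and manganese constraints are tight.
That vertex is x1 = 2.522, x2 = 1.
Total cost: 1.55·2.522 + 0.34·1 = 4.2491.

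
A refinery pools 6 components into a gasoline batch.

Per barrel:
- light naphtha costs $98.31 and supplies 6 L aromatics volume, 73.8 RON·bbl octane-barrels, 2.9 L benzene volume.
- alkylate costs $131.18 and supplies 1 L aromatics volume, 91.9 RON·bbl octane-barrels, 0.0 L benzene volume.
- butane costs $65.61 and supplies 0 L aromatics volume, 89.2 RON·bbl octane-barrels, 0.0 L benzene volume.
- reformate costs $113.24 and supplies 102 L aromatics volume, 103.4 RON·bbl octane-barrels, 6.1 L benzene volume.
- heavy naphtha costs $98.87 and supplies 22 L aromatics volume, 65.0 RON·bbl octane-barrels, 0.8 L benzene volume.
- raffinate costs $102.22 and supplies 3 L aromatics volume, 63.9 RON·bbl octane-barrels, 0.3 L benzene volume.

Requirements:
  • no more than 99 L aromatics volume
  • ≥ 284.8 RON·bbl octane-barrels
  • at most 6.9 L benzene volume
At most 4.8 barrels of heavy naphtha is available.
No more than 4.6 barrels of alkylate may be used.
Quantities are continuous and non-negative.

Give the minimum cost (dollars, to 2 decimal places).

Let x1 = barrels of light naphtha, x2 = barrels of alkylate, x3 = barrels of butane, x4 = barrels of reformate, x5 = barrels of heavy naphtha, x6 = barrels of raffinate.
min 98.31x1 + 131.18x2 + 65.61x3 + 113.24x4 + 98.87x5 + 102.22x6 with:
  6x1 + 1x2 + 102x4 + 22x5 + 3x6 ≤ 99   (aromatics volume)
  73.8x1 + 91.9x2 + 89.2x3 + 103.4x4 + 65x5 + 63.9x6 ≥ 284.8   (octane-barrels)
  2.9x1 + 6.1x4 + 0.8x5 + 0.3x6 ≤ 6.9   (benzene volume)
  x5 ≤ 4.8
  x2 ≤ 4.6
  x1, x2, x3, x4, x5, x6 ≥ 0.
The minimum-cost mix takes nothing from light naphtha, alkylate, reformate, heavy naphtha, raffinate — only butane. There the octane-barrels constraint is tight.
Solving gives x3 = 3.1928.
Hence cost = 65.61·3.1928 = $209.4796.

$209.48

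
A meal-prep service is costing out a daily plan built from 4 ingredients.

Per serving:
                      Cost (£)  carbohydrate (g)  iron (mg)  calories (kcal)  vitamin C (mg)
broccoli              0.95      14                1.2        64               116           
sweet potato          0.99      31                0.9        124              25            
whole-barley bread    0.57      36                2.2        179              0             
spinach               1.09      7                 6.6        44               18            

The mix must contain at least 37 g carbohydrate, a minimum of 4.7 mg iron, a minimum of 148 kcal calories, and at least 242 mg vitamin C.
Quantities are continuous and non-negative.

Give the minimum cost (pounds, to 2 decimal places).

£2.35

Let x1 = servings of broccoli, x2 = servings of sweet potato, x3 = servings of whole-barley bread, x4 = servings of spinach.
min 0.95x1 + 0.99x2 + 0.57x3 + 1.09x4 subject to:
  14x1 + 31x2 + 36x3 + 7x4 ≥ 37   (carbohydrate)
  1.2x1 + 0.9x2 + 2.2x3 + 6.6x4 ≥ 4.7   (iron)
  64x1 + 124x2 + 179x3 + 44x4 ≥ 148   (calories)
  116x1 + 25x2 + 18x4 ≥ 242   (vitamin C)
  x1, x2, x3, x4 ≥ 0.
The minimum-cost mix takes nothing from sweet potato — only broccoli, whole-barley bread, spinach. Binding constraints: carbohydrate, iron, vitamin C.
That vertex is x1 = 2.043, x3 = 0.1788, x4 = 0.2812.
Cost = 0.95·2.043 + 0.57·0.1788 + 1.09·0.2812 = 2.3493.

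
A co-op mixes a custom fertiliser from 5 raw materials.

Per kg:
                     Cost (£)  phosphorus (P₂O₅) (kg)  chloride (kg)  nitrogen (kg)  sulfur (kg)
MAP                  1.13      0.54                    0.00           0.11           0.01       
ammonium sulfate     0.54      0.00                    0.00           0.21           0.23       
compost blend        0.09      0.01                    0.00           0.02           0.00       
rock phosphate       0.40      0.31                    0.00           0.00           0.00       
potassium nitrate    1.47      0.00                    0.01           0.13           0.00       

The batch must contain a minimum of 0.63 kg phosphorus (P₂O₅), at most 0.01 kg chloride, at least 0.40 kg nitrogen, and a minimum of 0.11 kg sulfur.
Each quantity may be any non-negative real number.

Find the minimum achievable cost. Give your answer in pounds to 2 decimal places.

£1.84

Let x1 = kg of MAP, x2 = kg of ammonium sulfate, x3 = kg of compost blend, x4 = kg of rock phosphate, x5 = kg of potassium nitrate.
Minimize 1.13x1 + 0.54x2 + 0.09x3 + 0.4x4 + 1.47x5 with:
  0.54x1 + 0.01x3 + 0.31x4 ≥ 0.63   (phosphorus (P₂O₅))
  0.01x5 ≤ 0.01   (chloride)
  0.11x1 + 0.21x2 + 0.02x3 + 0.13x5 ≥ 0.4   (nitrogen)
  0.01x1 + 0.23x2 ≥ 0.11   (sulfur)
  x1, x2, x3, x4, x5 ≥ 0.
At the optimum only ammonium sulfate, rock phosphate are positive (MAP, compost blend, potassium nitrate = 0). There the phosphorus (P₂O₅) and nitrogen constraints are tight.
Optimal quantities: ammonium sulfate = 1.905 kg, rock phosphate = 2.032 kg.
Hence cost = 0.54·1.905 + 0.4·2.032 = £1.8415.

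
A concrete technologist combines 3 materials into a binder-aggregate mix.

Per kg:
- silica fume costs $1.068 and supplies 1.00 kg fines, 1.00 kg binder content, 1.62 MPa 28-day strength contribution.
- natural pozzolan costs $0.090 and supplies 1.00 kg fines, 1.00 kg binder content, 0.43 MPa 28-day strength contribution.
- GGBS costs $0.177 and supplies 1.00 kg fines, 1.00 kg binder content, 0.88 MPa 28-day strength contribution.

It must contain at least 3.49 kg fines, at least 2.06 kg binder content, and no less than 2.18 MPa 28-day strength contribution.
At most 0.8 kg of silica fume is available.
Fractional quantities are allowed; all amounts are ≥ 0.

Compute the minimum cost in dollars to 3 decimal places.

$0.445

Let x1 = kg of silica fume, x2 = kg of natural pozzolan, x3 = kg of GGBS.
Minimize 1.068x1 + 0.09x2 + 0.177x3 with:
  1x1 + 1x2 + 1x3 ≥ 3.49   (fines)
  1x1 + 1x2 + 1x3 ≥ 2.06   (binder content)
  1.62x1 + 0.43x2 + 0.88x3 ≥ 2.18   (28-day strength contribution)
  x1 ≤ 0.8
  x1, x2, x3 ≥ 0.
The minimum-cost mix takes nothing from silica fume — only natural pozzolan, GGBS. The fines and 28-day strength contribution requirements are met with equality.
Solving gives x2 = 1.98, x3 = 1.51.
Total cost: 0.09·1.98 + 0.177·1.51 = 0.44547.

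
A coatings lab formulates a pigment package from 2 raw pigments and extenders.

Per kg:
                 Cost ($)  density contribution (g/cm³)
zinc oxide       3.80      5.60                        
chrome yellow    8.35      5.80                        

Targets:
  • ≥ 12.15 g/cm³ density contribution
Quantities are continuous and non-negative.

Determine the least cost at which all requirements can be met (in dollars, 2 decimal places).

Let x1 = kg of zinc oxide, x2 = kg of chrome yellow.
Minimize 3.8x1 + 8.35x2 subject to:
  5.6x1 + 5.8x2 ≥ 12.15   (density contribution)
  x1, x2 ≥ 0.
The minimum-cost mix takes nothing from chrome yellow — only zinc oxide. The density contribution requirement is met with equality.
That vertex is x1 = 2.1696.
Objective = 3.8·2.1696 = 8.2445.

$8.24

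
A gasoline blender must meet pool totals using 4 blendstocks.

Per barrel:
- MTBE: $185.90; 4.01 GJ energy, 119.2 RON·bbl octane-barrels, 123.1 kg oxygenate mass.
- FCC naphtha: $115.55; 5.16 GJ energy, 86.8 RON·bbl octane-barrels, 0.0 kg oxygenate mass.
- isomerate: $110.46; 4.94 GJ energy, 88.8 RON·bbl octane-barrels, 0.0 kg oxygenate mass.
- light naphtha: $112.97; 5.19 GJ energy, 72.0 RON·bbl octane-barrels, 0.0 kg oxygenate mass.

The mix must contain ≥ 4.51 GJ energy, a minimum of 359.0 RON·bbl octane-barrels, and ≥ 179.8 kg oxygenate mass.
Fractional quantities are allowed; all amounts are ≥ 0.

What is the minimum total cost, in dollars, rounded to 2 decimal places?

$501.52

Let x1 = barrels of MTBE, x2 = barrels of FCC naphtha, x3 = barrels of isomerate, x4 = barrels of light naphtha.
min 185.9x1 + 115.55x2 + 110.46x3 + 112.97x4 with:
  4.01x1 + 5.16x2 + 4.94x3 + 5.19x4 ≥ 4.51   (energy)
  119.2x1 + 86.8x2 + 88.8x3 + 72x4 ≥ 359   (octane-barrels)
  123.1x1 ≥ 179.8   (oxygenate mass)
  x1, x2, x3, x4 ≥ 0.
The minimum-cost mix takes nothing from FCC naphtha, light naphtha — only MTBE, isomerate. There the octane-barrels and oxygenate mass constraints are tight.
That vertex is x1 = 1.4606, x3 = 2.08217.
Hence cost = 185.9·1.4606 + 110.46·2.08217 = $501.5220.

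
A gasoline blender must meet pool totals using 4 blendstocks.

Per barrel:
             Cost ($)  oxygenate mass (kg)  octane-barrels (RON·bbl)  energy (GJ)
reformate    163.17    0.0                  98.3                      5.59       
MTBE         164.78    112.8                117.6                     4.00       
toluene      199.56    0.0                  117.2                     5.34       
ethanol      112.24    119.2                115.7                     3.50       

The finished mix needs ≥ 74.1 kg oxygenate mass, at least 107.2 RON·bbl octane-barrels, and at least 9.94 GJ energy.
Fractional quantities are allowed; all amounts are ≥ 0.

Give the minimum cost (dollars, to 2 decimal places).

$296.41

Let x1 = barrels of reformate, x2 = barrels of MTBE, x3 = barrels of toluene, x4 = barrels of ethanol.
min 163.17x1 + 164.78x2 + 199.56x3 + 112.24x4 subject to:
  112.8x2 + 119.2x4 ≥ 74.1   (oxygenate mass)
  98.3x1 + 117.6x2 + 117.2x3 + 115.7x4 ≥ 107.2   (octane-barrels)
  5.59x1 + 4x2 + 5.34x3 + 3.5x4 ≥ 9.94   (energy)
  x1, x2, x3, x4 ≥ 0.
The optimal basis is {reformate, ethanol}; MTBE, toluene drop out. The oxygenate mass and energy requirements are met with equality.
So reformate = 1.389 barrels, ethanol = 0.6216 barrels.
Hence cost = 163.17·1.389 + 112.24·0.6216 = $296.4115.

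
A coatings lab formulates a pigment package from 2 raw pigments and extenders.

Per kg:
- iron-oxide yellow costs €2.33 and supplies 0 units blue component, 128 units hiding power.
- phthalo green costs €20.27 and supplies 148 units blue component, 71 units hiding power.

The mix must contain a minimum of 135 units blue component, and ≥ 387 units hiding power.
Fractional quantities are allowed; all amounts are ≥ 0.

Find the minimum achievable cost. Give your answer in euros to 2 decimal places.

€24.36

Let x1 = kg of iron-oxide yellow, x2 = kg of phthalo green.
Minimise 2.33x1 + 20.27x2 with:
  148x2 ≥ 135   (blue component)
  128x1 + 71x2 ≥ 387   (hiding power)
  x1, x2 ≥ 0.
Both inputs are positive at the optimum. There the blue component and hiding power constraints are tight.
Solving gives x1 = 2.5175, x2 = 0.91216.
Cost = 2.33·2.5175 + 20.27·0.91216 = 24.3553.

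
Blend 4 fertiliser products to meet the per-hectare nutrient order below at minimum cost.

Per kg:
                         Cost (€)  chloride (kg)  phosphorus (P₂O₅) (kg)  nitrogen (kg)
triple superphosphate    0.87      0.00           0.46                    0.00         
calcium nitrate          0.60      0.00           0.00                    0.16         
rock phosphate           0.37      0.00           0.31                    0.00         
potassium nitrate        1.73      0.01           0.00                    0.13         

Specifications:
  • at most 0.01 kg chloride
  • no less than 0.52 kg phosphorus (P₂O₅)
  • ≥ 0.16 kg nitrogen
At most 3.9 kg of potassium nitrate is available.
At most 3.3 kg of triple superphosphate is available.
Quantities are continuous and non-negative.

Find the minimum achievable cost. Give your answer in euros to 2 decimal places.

€1.22

Set it up as a linear program. Let x1 = kg of triple superphosphate, x2 = kg of calcium nitrate, x3 = kg of rock phosphate, x4 = kg of potassium nitrate.
Minimise 0.87x1 + 0.6x2 + 0.37x3 + 1.73x4 with:
  0.01x4 ≤ 0.01   (chloride)
  0.46x1 + 0.31x3 ≥ 0.52   (phosphorus (P₂O₅))
  0.16x2 + 0.13x4 ≥ 0.16   (nitrogen)
  x4 ≤ 3.9
  x1 ≤ 3.3
  x1, x2, x3, x4 ≥ 0.
The cheapest feasible vertex uses only calcium nitrate, rock phosphate; triple superphosphate, potassium nitrate are not used. The phosphorus (P₂O₅) and nitrogen requirements are met with equality.
So calcium nitrate = 1 kg, rock phosphate = 1.677 kg.
Objective = 0.6·1 + 0.37·1.677 = 1.2205.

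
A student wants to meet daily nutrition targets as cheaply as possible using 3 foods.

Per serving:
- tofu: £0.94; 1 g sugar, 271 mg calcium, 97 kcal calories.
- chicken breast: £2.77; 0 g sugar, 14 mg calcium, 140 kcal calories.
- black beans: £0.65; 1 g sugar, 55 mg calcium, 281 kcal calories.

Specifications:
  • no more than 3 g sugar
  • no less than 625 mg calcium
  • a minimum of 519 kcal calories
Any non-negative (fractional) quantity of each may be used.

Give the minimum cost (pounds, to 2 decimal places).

£3.80

Set it up as a linear program. Let x1 = servings of tofu, x2 = servings of chicken breast, x3 = servings of black beans.
Minimise 0.94x1 + 2.77x2 + 0.65x3 s.t.:
  1x1 + 1x3 ≤ 3   (sugar)
  271x1 + 14x2 + 55x3 ≥ 625   (calcium)
  97x1 + 140x2 + 281x3 ≥ 519   (calories)
  x1, x2, x3 ≥ 0.
All 3 inputs are positive at the optimum. There the sugar, calcium, calories constraints are tight.
Optimal quantities: tofu = 2.101 servings, chicken breast = 0.4466 servings, black beans = 0.8993 servings.
Hence cost = 0.94·2.101 + 2.77·0.4466 + 0.65·0.8993 = £3.7966.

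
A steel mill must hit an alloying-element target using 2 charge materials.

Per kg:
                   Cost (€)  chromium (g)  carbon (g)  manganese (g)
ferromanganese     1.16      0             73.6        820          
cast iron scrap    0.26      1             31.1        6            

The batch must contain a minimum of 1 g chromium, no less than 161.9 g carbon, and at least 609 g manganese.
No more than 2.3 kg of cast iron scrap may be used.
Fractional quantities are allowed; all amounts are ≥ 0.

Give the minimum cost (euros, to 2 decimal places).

Treat it as an LP. Let x1 = kg of ferromanganese, x2 = kg of cast iron scrap.
Minimise 1.16x1 + 0.26x2 s.t.:
  1x2 ≥ 1   (chromium)
  73.6x1 + 31.1x2 ≥ 161.9   (carbon)
  820x1 + 6x2 ≥ 609   (manganese)
  x2 ≤ 2.3
  x1, x2 ≥ 0.
Both inputs are positive at the optimum. There the carbon and the cast iron scrap cap constraints are tight.
Solving gives x1 = 1.228, x2 = 2.3.
Hence cost = 1.16·1.228 + 0.26·2.3 = €2.0225.

€2.02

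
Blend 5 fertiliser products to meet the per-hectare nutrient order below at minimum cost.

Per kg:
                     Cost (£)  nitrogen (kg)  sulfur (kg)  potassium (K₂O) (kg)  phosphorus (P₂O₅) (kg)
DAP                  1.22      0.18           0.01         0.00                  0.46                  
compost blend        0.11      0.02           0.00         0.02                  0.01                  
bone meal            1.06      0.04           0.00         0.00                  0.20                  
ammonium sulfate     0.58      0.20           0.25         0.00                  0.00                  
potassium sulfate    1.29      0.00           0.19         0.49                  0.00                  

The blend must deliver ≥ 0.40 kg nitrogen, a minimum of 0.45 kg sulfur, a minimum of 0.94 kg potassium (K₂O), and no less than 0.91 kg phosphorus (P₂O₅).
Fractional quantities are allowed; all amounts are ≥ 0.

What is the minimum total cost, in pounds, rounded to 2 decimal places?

Treat it as an LP. Let x1 = kg of DAP, x2 = kg of compost blend, x3 = kg of bone meal, x4 = kg of ammonium sulfate, x5 = kg of potassium sulfate.
Minimize 1.22x1 + 0.11x2 + 1.06x3 + 0.58x4 + 1.29x5 s.t.:
  0.18x1 + 0.02x2 + 0.04x3 + 0.2x4 ≥ 0.4   (nitrogen)
  0.01x1 + 0.25x4 + 0.19x5 ≥ 0.45   (sulfur)
  0.02x2 + 0.49x5 ≥ 0.94   (potassium (K₂O))
  0.46x1 + 0.01x2 + 0.2x3 ≥ 0.91   (phosphorus (P₂O₅))
  x1, x2, x3, x4, x5 ≥ 0.
The cheapest feasible vertex uses only DAP, ammonium sulfate, potassium sulfate; compost blend, bone meal are not used. There the sulfur, potassium (K₂O), phosphorus (P₂O₅) constraints are tight.
Optimal quantities: DAP = 1.978 kg, ammonium sulfate = 0.2629 kg, potassium sulfate = 1.918 kg.
Hence cost = 1.22·1.978 + 0.58·0.2629 + 1.29·1.918 = £5.0399.

£5.04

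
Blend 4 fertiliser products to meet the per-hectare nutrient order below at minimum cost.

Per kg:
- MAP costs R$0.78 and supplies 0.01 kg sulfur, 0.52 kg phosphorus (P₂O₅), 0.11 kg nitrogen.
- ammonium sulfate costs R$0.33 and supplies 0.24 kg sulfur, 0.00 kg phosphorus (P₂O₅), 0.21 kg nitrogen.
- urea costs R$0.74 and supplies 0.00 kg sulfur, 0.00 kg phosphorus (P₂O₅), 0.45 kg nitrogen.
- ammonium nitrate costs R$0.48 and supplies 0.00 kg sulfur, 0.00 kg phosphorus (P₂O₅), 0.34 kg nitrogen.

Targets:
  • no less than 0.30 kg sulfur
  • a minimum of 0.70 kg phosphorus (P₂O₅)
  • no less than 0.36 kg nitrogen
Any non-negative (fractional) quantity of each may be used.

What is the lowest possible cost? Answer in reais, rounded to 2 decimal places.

This is a linear program. Let x1 = kg of MAP, x2 = kg of ammonium sulfate, x3 = kg of urea, x4 = kg of ammonium nitrate.
Minimise 0.78x1 + 0.33x2 + 0.74x3 + 0.48x4 s.t.:
  0.01x1 + 0.24x2 ≥ 0.3   (sulfur)
  0.52x1 ≥ 0.7   (phosphorus (P₂O₅))
  0.11x1 + 0.21x2 + 0.45x3 + 0.34x4 ≥ 0.36   (nitrogen)
  x1, x2, x3, x4 ≥ 0.
The optimal basis is {MAP, ammonium sulfate}; urea, ammonium nitrate drop out. There the sulfur and phosphorus (P₂O₅) constraints are tight.
Optimal quantities: MAP = 1.346 kg, ammonium sulfate = 1.194 kg.
Cost = 0.78·1.346 + 0.33·1.194 = 1.4439.

R$1.44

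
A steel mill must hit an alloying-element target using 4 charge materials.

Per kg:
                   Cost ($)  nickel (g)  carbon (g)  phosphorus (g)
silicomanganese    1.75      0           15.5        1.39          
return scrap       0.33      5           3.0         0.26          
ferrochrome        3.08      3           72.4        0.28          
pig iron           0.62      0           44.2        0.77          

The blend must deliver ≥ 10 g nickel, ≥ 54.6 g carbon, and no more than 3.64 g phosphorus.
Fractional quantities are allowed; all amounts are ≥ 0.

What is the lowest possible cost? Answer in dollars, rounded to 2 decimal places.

$1.34

Treat it as an LP. Let x1 = kg of silicomanganese, x2 = kg of return scrap, x3 = kg of ferrochrome, x4 = kg of pig iron.
Minimize 1.75x1 + 0.33x2 + 3.08x3 + 0.62x4 subject to:
  5x2 + 3x3 ≥ 10   (nickel)
  15.5x1 + 3x2 + 72.4x3 + 44.2x4 ≥ 54.6   (carbon)
  1.39x1 + 0.26x2 + 0.28x3 + 0.77x4 ≤ 3.64   (phosphorus)
  x1, x2, x3, x4 ≥ 0.
The optimal basis is {return scrap, pig iron}; silicomanganese, ferrochrome drop out. There the nickel and carbon constraints are tight.
Solving gives x2 = 2, x4 = 1.1.
Hence cost = 0.33·2 + 0.62·1.1 = $1.3420.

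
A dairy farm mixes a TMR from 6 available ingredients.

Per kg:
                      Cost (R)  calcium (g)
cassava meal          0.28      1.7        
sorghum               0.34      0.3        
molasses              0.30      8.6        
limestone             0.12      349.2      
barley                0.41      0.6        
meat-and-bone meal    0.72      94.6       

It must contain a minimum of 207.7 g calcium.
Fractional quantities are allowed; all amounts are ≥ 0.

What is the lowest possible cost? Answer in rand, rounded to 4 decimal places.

R0.0714

Let x1 = kg of cassava meal, x2 = kg of sorghum, x3 = kg of molasses, x4 = kg of limestone, x5 = kg of barley, x6 = kg of meat-and-bone meal.
Minimize 0.28x1 + 0.34x2 + 0.3x3 + 0.12x4 + 0.41x5 + 0.72x6 s.t.:
  1.7x1 + 0.3x2 + 8.6x3 + 349.2x4 + 0.6x5 + 94.6x6 ≥ 207.7   (calcium)
  x1, x2, x3, x4, x5, x6 ≥ 0.
The minimum-cost mix takes nothing from cassava meal, sorghum, molasses, barley, meat-and-bone meal — only limestone. There the calcium constraint is tight.
That vertex is x4 = 0.5948.
Total cost: 0.12·0.5948 = 0.071376.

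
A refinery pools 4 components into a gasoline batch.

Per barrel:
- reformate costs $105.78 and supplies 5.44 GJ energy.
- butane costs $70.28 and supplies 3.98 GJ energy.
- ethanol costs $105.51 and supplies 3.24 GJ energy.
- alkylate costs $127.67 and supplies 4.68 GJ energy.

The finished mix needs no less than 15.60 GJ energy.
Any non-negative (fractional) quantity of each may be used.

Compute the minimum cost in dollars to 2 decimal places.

$275.47

Treat it as an LP. Let x1 = barrels of reformate, x2 = barrels of butane, x3 = barrels of ethanol, x4 = barrels of alkylate.
min 105.78x1 + 70.28x2 + 105.51x3 + 127.67x4 with:
  5.44x1 + 3.98x2 + 3.24x3 + 4.68x4 ≥ 15.6   (energy)
  x1, x2, x3, x4 ≥ 0.
The cheapest feasible vertex uses only butane; reformate, ethanol, alkylate are not used. The energy requirement is met with equality.
Solving gives x2 = 3.9196.
Hence cost = 70.28·3.9196 = $275.4695.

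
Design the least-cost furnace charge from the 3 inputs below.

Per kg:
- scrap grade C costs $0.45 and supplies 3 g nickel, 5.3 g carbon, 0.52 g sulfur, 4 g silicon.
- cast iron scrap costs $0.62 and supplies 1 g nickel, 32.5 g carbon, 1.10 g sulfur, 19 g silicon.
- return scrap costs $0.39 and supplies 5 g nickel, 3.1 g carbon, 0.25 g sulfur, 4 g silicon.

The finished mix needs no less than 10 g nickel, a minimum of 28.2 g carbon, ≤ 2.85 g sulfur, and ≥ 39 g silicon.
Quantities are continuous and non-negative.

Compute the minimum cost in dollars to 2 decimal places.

$1.70

Set it up as a linear program. Let x1 = kg of scrap grade C, x2 = kg of cast iron scrap, x3 = kg of return scrap.
Minimise 0.45x1 + 0.62x2 + 0.39x3 with:
  3x1 + 1x2 + 5x3 ≥ 10   (nickel)
  5.3x1 + 32.5x2 + 3.1x3 ≥ 28.2   (carbon)
  0.52x1 + 1.1x2 + 0.25x3 ≤ 2.85   (sulfur)
  4x1 + 19x2 + 4x3 ≥ 39   (silicon)
  x1, x2, x3 ≥ 0.
The optimal basis is {cast iron scrap, return scrap}; scrap grade C drops out. Binding constraints: nickel and silicon.
That vertex is x2 = 1.703, x3 = 1.659.
Cost = 0.62·1.703 + 0.39·1.659 = 1.7029.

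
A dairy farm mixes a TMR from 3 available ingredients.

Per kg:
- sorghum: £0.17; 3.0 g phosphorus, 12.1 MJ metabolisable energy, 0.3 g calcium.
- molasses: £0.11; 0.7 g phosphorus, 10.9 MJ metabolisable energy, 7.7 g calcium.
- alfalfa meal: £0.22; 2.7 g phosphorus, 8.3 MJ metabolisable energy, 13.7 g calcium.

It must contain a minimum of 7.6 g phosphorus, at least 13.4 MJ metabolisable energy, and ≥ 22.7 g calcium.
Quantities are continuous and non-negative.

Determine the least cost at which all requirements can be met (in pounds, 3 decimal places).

This is a linear program. Let x1 = kg of sorghum, x2 = kg of molasses, x3 = kg of alfalfa meal.
min 0.17x1 + 0.11x2 + 0.22x3 subject to:
  3x1 + 0.7x2 + 2.7x3 ≥ 7.6   (phosphorus)
  12.1x1 + 10.9x2 + 8.3x3 ≥ 13.4   (metabolisable energy)
  0.3x1 + 7.7x2 + 13.7x3 ≥ 22.7   (calcium)
  x1, x2, x3 ≥ 0.
The cheapest feasible vertex uses only sorghum, alfalfa meal; molasses is not used. Binding constraints: phosphorus and calcium.
So sorghum = 1.063 kg, alfalfa meal = 1.634 kg.
Cost = 0.17·1.063 + 0.22·1.634 = 0.54019.

£0.540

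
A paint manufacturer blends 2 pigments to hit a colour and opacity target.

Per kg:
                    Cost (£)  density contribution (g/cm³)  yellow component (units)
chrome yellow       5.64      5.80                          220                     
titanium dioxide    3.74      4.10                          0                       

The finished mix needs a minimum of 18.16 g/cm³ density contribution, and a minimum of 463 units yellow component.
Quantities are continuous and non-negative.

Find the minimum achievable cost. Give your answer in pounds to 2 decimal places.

This is a linear program. Let x1 = kg of chrome yellow, x2 = kg of titanium dioxide.
Minimize 5.64x1 + 3.74x2 with:
  5.8x1 + 4.1x2 ≥ 18.16   (density contribution)
  220x1 ≥ 463   (yellow component)
  x1, x2 ≥ 0.
Both inputs are positive at the optimum. There the density contribution and yellow component constraints are tight.
Solving gives x1 = 2.105, x2 = 1.452.
Objective = 5.64·2.105 + 3.74·1.452 = 17.3027.

£17.30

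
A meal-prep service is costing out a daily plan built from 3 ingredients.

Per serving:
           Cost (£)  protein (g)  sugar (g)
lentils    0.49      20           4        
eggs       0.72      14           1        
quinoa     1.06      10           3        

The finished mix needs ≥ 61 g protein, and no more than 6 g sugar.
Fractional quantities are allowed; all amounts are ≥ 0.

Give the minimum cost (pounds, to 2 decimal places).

£2.79

Set it up as a linear program. Let x1 = servings of lentils, x2 = servings of eggs, x3 = servings of quinoa.
Minimise 0.49x1 + 0.72x2 + 1.06x3 subject to:
  20x1 + 14x2 + 10x3 ≥ 61   (protein)
  4x1 + 1x2 + 3x3 ≤ 6   (sugar)
  x1, x2, x3 ≥ 0.
The cheapest feasible vertex uses only lentils, eggs; quinoa is not used. The protein and sugar requirements are met with equality.
So lentils = 0.6389 servings, eggs = 3.444 servings.
Hence cost = 0.49·0.6389 + 0.72·3.444 = £2.7927.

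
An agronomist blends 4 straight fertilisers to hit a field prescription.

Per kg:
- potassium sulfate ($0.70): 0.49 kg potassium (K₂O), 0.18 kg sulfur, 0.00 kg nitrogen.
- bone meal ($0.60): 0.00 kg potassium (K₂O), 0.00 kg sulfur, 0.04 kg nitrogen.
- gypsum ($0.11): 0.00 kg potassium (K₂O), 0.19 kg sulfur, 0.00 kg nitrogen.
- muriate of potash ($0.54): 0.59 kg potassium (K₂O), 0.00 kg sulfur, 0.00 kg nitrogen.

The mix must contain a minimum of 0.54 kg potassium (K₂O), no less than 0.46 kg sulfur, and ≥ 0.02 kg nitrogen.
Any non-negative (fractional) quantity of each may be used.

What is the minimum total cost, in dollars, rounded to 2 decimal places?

Let x1 = kg of potassium sulfate, x2 = kg of bone meal, x3 = kg of gypsum, x4 = kg of muriate of potash.
min 0.7x1 + 0.6x2 + 0.11x3 + 0.54x4 subject to:
  0.49x1 + 0.59x4 ≥ 0.54   (potassium (K₂O))
  0.18x1 + 0.19x3 ≥ 0.46   (sulfur)
  0.04x2 ≥ 0.02   (nitrogen)
  x1, x2, x3, x4 ≥ 0.
The cheapest feasible vertex uses only bone meal, gypsum, muriate of potash; potassium sulfate is not used. Binding constraints: potassium (K₂O), sulfur, nitrogen.
Optimal quantities: bone meal = 0.5 kg, gypsum = 2.421 kg, muriate of potash = 0.9153 kg.
Total cost: 0.6·0.5 + 0.11·2.421 + 0.54·0.9153 = 1.0606.

$1.06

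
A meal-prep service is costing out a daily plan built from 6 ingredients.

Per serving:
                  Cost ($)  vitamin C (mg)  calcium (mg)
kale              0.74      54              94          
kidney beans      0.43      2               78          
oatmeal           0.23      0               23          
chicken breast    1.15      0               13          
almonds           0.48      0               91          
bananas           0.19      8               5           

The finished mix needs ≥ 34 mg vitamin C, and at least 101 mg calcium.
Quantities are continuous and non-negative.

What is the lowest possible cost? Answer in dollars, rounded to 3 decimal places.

This is a linear program. Let x1 = servings of kale, x2 = servings of kidney beans, x3 = servings of oatmeal, x4 = servings of chicken breast, x5 = servings of almonds, x6 = servings of bananas.
min 0.74x1 + 0.43x2 + 0.23x3 + 1.15x4 + 0.48x5 + 0.19x6 with:
  54x1 + 2x2 + 8x6 ≥ 34   (vitamin C)
  94x1 + 78x2 + 23x3 + 13x4 + 91x5 + 5x6 ≥ 101   (calcium)
  x1, x2, x3, x4, x5, x6 ≥ 0.
The cheapest feasible vertex uses only kale, almonds; kidney beans, oatmeal, chicken breast, bananas are not used. The vitamin C and calcium requirements are met with equality.
That vertex is x1 = 0.6296, x5 = 0.4595.
Cost = 0.74·0.6296 + 0.48·0.4595 = 0.68646.

$0.686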